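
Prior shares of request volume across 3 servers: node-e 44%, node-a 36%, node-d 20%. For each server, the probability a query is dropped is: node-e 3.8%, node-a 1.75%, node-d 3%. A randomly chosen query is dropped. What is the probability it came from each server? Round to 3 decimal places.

node-e 0.576, node-a 0.217, node-d 0.207

By Bayes' rule, posterior ∝ prior × likelihood:
  node-e: 0.44 × 0.038 = 0.01672
  node-a: 0.36 × 0.0175 = 0.0063
  node-d: 0.2 × 0.03 = 0.006
Normalizing constant = 0.02902.
P(node-e | dropped) = 0.01672/0.02902 ≈ 0.576
P(node-a | dropped) = 0.0063/0.02902 ≈ 0.217
P(node-d | dropped) = 0.006/0.02902 ≈ 0.207
(Check: 0.576+0.217+0.207 = 1.000.)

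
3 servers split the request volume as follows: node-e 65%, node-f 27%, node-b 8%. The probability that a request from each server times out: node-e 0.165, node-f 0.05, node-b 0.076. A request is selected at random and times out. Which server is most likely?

node-e

Compute prior × likelihood for every hypothesis:
  node-e: 0.65 × 0.165 = 0.10725
  node-f: 0.27 × 0.05 = 0.0135
  node-b: 0.08 × 0.076 = 0.00608
Total = 0.12683.
Largest term belongs to node-e, so node-e is most probable.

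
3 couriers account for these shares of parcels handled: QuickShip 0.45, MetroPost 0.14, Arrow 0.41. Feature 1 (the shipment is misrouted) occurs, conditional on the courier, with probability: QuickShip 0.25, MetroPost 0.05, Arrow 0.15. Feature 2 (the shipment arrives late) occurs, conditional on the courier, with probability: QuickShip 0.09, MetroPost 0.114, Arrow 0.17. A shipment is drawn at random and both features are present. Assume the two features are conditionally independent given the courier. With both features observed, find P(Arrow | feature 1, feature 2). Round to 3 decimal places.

Prior × likelihood for each hypothesis:
  QuickShip: 0.45 × 0.25 × 0.09 = 0.010125
  MetroPost: 0.14 × 0.05 × 0.114 = 0.000798
  Arrow: 0.41 × 0.15 × 0.17 = 0.010455
Sum = 0.021378.
P(Arrow | evidence) = 0.010455 / 0.021378 ≈ 0.489.

0.489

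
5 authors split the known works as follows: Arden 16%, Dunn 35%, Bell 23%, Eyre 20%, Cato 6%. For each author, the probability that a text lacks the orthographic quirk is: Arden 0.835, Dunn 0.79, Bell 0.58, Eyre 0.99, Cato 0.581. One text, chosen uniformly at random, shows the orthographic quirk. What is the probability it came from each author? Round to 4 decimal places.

Taking complements, P(quirk | each) = Arden 0.165, Dunn 0.21, Bell 0.42, Eyre 0.01, Cato 0.419.
Unnormalized posteriors (prior × likelihood):
  Arden: 0.16 × 0.165 = 0.0264
  Dunn: 0.35 × 0.21 = 0.0735
  Bell: 0.23 × 0.42 = 0.0966
  Eyre: 0.2 × 0.01 = 0.002
  Cato: 0.06 × 0.419 = 0.02514
Total = 0.22364.
P(Arden | quirk) = 0.0264/0.22364 ≈ 0.1180
P(Dunn | quirk) = 0.0735/0.22364 ≈ 0.3287
P(Bell | quirk) = 0.0966/0.22364 ≈ 0.4319
P(Eyre | quirk) = 0.002/0.22364 ≈ 0.0089
P(Cato | quirk) = 0.02514/0.22364 ≈ 0.1124
(Check: 0.1180+0.3287+0.4319+0.0089+0.1124 = 0.9999.)

Arden 0.1180, Dunn 0.3287, Bell 0.4319, Eyre 0.0089, Cato 0.1124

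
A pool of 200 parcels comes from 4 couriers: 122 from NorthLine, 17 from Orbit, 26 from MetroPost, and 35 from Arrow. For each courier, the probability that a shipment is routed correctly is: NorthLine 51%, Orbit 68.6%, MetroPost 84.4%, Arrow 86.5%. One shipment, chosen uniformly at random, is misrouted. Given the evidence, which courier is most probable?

NorthLine

Taking complements, P(misrouted | each) = NorthLine 0.49, Orbit 0.314, MetroPost 0.156, Arrow 0.135.
Compute prior × likelihood for every hypothesis:
  NorthLine: 0.61 × 0.49 = 0.2989
  Orbit: 0.085 × 0.314 = 0.02669
  MetroPost: 0.13 × 0.156 = 0.02028
  Arrow: 0.175 × 0.135 = 0.023625
Sum = 0.369495.
Largest term belongs to NorthLine, so NorthLine is most probable.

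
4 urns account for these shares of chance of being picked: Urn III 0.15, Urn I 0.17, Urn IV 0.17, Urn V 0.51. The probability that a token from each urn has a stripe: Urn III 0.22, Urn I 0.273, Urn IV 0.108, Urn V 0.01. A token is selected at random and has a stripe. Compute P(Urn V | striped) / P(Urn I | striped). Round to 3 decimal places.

0.110

By Bayes' rule, posterior ∝ prior × likelihood:
  Urn III: 0.15 × 0.22 = 0.033
  Urn I: 0.17 × 0.273 = 0.04641
  Urn IV: 0.17 × 0.108 = 0.01836
  Urn V: 0.51 × 0.01 = 0.0051
Sum = 0.10287.
The ratio is 0.0051 / 0.04641 (the normalizer cancels) = 0.110.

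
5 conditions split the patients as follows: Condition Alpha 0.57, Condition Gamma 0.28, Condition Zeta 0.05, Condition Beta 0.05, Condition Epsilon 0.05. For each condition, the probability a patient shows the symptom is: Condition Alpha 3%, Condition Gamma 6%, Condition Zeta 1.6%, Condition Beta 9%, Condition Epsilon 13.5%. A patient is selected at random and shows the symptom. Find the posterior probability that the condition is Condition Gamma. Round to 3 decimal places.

0.366

Unnormalized posteriors (prior × likelihood):
  Condition Alpha: 0.57 × 0.03 = 0.0171
  Condition Gamma: 0.28 × 0.06 = 0.0168
  Condition Zeta: 0.05 × 0.016 = 0.0008
  Condition Beta: 0.05 × 0.09 = 0.0045
  Condition Epsilon: 0.05 × 0.135 = 0.00675
Sum = 0.04595.
P(Condition Gamma | evidence) = 0.0168 / 0.04595 ≈ 0.366.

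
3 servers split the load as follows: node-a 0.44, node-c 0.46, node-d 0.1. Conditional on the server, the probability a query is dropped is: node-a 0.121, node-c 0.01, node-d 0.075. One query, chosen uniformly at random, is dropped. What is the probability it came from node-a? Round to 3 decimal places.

By Bayes' rule, posterior ∝ prior × likelihood:
  node-a: 0.44 × 0.121 = 0.05324
  node-c: 0.46 × 0.01 = 0.0046
  node-d: 0.1 × 0.075 = 0.0075
Normalizing constant = 0.06534.
P(node-a | evidence) = 0.05324 / 0.06534 ≈ 0.815.

0.815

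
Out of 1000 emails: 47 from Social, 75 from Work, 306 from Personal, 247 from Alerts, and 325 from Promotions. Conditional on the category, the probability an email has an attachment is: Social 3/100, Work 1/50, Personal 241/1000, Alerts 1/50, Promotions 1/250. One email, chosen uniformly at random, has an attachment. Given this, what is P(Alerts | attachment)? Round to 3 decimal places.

Unnormalized posteriors (prior × likelihood):
  Social: 0.047 × 0.03 = 0.00141
  Work: 0.075 × 0.02 = 0.0015
  Personal: 0.306 × 0.241 = 0.073746
  Alerts: 0.247 × 0.02 = 0.00494
  Promotions: 0.325 × 0.004 = 0.0013
Sum = 0.082896.
P(Alerts | evidence) = 0.00494 / 0.082896 ≈ 0.060.

0.060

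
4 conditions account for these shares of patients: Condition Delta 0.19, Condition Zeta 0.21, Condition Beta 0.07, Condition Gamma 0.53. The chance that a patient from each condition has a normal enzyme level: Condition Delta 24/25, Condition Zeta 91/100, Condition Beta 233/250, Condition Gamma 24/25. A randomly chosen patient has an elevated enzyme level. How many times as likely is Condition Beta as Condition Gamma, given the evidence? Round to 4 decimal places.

Taking complements, P(elevated | each) = Condition Delta 0.04, Condition Zeta 0.09, Condition Beta 0.068, Condition Gamma 0.04.
Compute prior × likelihood for every hypothesis:
  Condition Delta: 0.19 × 0.04 = 0.0076
  Condition Zeta: 0.21 × 0.09 = 0.0189
  Condition Beta: 0.07 × 0.068 = 0.00476
  Condition Gamma: 0.53 × 0.04 = 0.0212
Normalizing constant = 0.05246.
The ratio is 0.00476 / 0.0212 (the normalizer cancels) = 0.2245.

0.2245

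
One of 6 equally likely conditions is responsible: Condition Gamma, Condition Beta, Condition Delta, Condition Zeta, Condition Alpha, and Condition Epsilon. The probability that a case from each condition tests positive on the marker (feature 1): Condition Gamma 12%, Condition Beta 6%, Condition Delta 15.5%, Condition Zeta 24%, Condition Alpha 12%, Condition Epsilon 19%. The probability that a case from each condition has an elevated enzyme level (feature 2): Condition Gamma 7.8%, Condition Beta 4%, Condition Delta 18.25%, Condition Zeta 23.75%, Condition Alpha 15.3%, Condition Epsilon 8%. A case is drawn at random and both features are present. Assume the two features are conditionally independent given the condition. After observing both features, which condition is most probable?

With a uniform prior (1/6 each), posterior ∝ likelihood:
  Condition Gamma: 0.12 × 0.078 = 0.00936
  Condition Beta: 0.06 × 0.04 = 0.0024
  Condition Delta: 0.155 × 0.1825 = 0.0282875
  Condition Zeta: 0.24 × 0.2375 = 0.057
  Condition Alpha: 0.12 × 0.153 = 0.01836
  Condition Epsilon: 0.19 × 0.08 = 0.0152
Sum = 0.1306075.
Largest term belongs to Condition Zeta, so Condition Zeta is most probable.

Condition Zeta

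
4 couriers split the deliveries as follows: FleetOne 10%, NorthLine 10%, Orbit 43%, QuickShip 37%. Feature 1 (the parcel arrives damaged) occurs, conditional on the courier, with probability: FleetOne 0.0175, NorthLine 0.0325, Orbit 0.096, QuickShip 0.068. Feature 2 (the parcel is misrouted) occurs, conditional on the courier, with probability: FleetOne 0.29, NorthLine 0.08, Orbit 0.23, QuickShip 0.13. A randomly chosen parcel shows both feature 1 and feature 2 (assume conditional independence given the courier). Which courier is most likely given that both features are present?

Orbit

Prior × likelihood for each hypothesis:
  FleetOne: 0.1 × 0.0175 × 0.29 = 0.0005075
  NorthLine: 0.1 × 0.0325 × 0.08 = 0.00026
  Orbit: 0.43 × 0.096 × 0.23 = 0.0094944
  QuickShip: 0.37 × 0.068 × 0.13 = 0.0032708
Total = 0.0135327.
Largest term belongs to Orbit, so Orbit is most probable.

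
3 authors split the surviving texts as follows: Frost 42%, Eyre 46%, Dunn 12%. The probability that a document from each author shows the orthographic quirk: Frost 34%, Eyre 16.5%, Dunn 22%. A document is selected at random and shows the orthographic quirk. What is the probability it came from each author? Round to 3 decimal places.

Frost 0.583, Eyre 0.310, Dunn 0.108

Unnormalized posteriors (prior × likelihood):
  Frost: 0.42 × 0.34 = 0.1428
  Eyre: 0.46 × 0.165 = 0.0759
  Dunn: 0.12 × 0.22 = 0.0264
Normalizing constant = 0.2451.
P(Frost | quirk) = 0.1428/0.2451 ≈ 0.583
P(Eyre | quirk) = 0.0759/0.2451 ≈ 0.310
P(Dunn | quirk) = 0.0264/0.2451 ≈ 0.108
(Check: 0.583+0.310+0.108 = 1.001.)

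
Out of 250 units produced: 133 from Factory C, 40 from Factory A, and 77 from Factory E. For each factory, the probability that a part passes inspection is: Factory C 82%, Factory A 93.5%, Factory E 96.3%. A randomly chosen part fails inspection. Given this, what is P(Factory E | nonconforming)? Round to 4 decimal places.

0.0969

Taking complements, P(nonconforming | each) = Factory C 0.18, Factory A 0.065, Factory E 0.037.
Prior × likelihood for each hypothesis:
  Factory C: 0.532 × 0.18 = 0.09576
  Factory A: 0.16 × 0.065 = 0.0104
  Factory E: 0.308 × 0.037 = 0.011396
Normalizing constant = 0.117556.
P(Factory E | evidence) = 0.011396 / 0.117556 ≈ 0.0969.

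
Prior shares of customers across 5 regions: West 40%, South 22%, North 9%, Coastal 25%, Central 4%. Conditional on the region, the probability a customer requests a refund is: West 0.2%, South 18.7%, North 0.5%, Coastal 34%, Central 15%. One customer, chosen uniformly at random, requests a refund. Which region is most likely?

Prior × likelihood for each hypothesis:
  West: 0.4 × 0.002 = 0.0008
  South: 0.22 × 0.187 = 0.04114
  North: 0.09 × 0.005 = 0.00045
  Coastal: 0.25 × 0.34 = 0.085
  Central: 0.04 × 0.15 = 0.006
Normalizing constant = 0.13339.
Largest term belongs to Coastal, so Coastal is most probable.

Coastal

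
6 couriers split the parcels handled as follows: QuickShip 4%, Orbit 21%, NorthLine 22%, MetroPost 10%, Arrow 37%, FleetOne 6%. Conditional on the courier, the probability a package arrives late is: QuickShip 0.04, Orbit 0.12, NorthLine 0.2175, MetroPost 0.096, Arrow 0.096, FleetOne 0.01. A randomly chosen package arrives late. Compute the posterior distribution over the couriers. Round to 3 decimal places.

QuickShip 0.013, Orbit 0.209, NorthLine 0.398, MetroPost 0.080, Arrow 0.295, FleetOne 0.005

Compute prior × likelihood for every hypothesis:
  QuickShip: 0.04 × 0.04 = 0.0016
  Orbit: 0.21 × 0.12 = 0.0252
  NorthLine: 0.22 × 0.2175 = 0.04785
  MetroPost: 0.1 × 0.096 = 0.0096
  Arrow: 0.37 × 0.096 = 0.03552
  FleetOne: 0.06 × 0.01 = 0.0006
Sum = 0.12037.
P(QuickShip | late) = 0.0016/0.12037 ≈ 0.013
P(Orbit | late) = 0.0252/0.12037 ≈ 0.209
P(NorthLine | late) = 0.04785/0.12037 ≈ 0.398
P(MetroPost | late) = 0.0096/0.12037 ≈ 0.080
P(Arrow | late) = 0.03552/0.12037 ≈ 0.295
P(FleetOne | late) = 0.0006/0.12037 ≈ 0.005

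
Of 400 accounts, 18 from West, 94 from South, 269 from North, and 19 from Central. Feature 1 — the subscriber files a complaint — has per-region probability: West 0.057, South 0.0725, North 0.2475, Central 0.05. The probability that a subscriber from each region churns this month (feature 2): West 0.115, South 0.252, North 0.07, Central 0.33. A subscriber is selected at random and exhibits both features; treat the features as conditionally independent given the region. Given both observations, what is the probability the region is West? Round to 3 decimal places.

0.017

Unnormalized posteriors (prior × likelihood):
  West: 0.045 × 0.057 × 0.115 = 0.000294975
  South: 0.235 × 0.0725 × 0.252 = 0.00429345
  North: 0.6725 × 0.2475 × 0.07 = 0.0116510625
  Central: 0.0475 × 0.05 × 0.33 = 0.00078375
Normalizing constant = 0.0170232375.
P(West | evidence) = 0.000294975 / 0.0170232375 ≈ 0.017.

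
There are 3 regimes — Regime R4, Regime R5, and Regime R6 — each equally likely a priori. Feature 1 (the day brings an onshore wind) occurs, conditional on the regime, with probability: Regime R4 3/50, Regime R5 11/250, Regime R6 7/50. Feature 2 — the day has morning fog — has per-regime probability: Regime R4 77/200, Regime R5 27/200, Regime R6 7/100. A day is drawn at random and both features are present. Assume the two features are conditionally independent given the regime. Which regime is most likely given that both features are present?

Regime R4

Since the prior is uniform, the posterior is proportional to the likelihood:
  Regime R4: 0.06 × 0.385 = 0.0231
  Regime R5: 0.044 × 0.135 = 0.00594
  Regime R6: 0.14 × 0.07 = 0.0098
Normalizing constant = 0.03884.
Largest term belongs to Regime R4, so Regime R4 is most probable.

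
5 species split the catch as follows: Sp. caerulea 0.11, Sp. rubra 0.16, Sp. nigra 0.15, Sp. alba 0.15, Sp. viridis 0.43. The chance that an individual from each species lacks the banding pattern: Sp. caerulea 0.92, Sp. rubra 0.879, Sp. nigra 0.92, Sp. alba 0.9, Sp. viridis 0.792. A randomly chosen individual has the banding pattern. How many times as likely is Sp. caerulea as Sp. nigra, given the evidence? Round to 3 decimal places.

0.733

Taking complements, P(banded | each) = Sp. caerulea 0.08, Sp. rubra 0.121, Sp. nigra 0.08, Sp. alba 0.1, Sp. viridis 0.208.
Compute prior × likelihood for every hypothesis:
  Sp. caerulea: 0.11 × 0.08 = 0.0088
  Sp. rubra: 0.16 × 0.121 = 0.01936
  Sp. nigra: 0.15 × 0.08 = 0.012
  Sp. alba: 0.15 × 0.1 = 0.015
  Sp. viridis: 0.43 × 0.208 = 0.08944
Total = 0.1446.
The ratio is 0.0088 / 0.012 (the normalizer cancels) = 0.733.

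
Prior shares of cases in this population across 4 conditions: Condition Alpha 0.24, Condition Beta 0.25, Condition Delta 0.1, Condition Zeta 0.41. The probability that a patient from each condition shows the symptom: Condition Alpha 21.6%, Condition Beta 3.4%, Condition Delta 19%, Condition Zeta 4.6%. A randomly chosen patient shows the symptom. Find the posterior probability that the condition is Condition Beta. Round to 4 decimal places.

Unnormalized posteriors (prior × likelihood):
  Condition Alpha: 0.24 × 0.216 = 0.05184
  Condition Beta: 0.25 × 0.034 = 0.0085
  Condition Delta: 0.1 × 0.19 = 0.019
  Condition Zeta: 0.41 × 0.046 = 0.01886
Normalizing constant = 0.0982.
P(Condition Beta | evidence) = 0.0085 / 0.0982 ≈ 0.0866.

0.0866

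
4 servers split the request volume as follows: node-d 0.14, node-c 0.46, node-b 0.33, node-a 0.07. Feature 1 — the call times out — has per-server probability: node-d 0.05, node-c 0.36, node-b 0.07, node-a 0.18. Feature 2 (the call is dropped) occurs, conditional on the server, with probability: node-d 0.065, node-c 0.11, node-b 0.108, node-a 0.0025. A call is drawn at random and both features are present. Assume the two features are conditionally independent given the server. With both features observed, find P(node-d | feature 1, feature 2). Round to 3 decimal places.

Compute prior × likelihood for every hypothesis:
  node-d: 0.14 × 0.05 × 0.065 = 0.000455
  node-c: 0.46 × 0.36 × 0.11 = 0.018216
  node-b: 0.33 × 0.07 × 0.108 = 0.0024948
  node-a: 0.07 × 0.18 × 0.0025 = 0.0000315
Normalizing constant = 0.0211973.
P(node-d | evidence) = 0.000455 / 0.0211973 ≈ 0.021.

0.021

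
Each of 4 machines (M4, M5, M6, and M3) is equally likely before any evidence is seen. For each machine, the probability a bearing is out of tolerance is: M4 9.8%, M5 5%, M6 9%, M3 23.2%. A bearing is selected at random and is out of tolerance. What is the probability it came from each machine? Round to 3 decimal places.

M4 0.209, M5 0.106, M6 0.191, M3 0.494

Since the prior is uniform, the posterior is proportional to the likelihood:
  M4: 0.098
  M5: 0.05
  M6: 0.09
  M3: 0.232
Sum = 0.47.
P(M4 | oversize) = 0.098/0.47 ≈ 0.209
P(M5 | oversize) = 0.05/0.47 ≈ 0.106
P(M6 | oversize) = 0.09/0.47 ≈ 0.191
P(M3 | oversize) = 0.232/0.47 ≈ 0.494
(Check: 0.209+0.106+0.191+0.494 = 1.000.)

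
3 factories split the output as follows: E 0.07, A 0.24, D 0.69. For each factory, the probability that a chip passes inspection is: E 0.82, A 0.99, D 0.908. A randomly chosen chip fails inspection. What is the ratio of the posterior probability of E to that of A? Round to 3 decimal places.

5.250

Taking complements, P(nonconforming | each) = E 0.18, A 0.01, D 0.092.
By Bayes' rule, posterior ∝ prior × likelihood:
  E: 0.07 × 0.18 = 0.0126
  A: 0.24 × 0.01 = 0.0024
  D: 0.69 × 0.092 = 0.06348
Total = 0.07848.
The ratio is 0.0126 / 0.0024 (the normalizer cancels) = 5.250.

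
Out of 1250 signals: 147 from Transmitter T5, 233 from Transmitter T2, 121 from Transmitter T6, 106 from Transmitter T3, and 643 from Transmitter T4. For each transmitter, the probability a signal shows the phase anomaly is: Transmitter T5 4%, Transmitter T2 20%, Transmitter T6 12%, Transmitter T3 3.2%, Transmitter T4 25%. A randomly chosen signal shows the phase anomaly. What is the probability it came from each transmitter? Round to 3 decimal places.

Transmitter T5 0.025, Transmitter T2 0.202, Transmitter T6 0.063, Transmitter T3 0.015, Transmitter T4 0.695

By Bayes' rule, posterior ∝ prior × likelihood:
  Transmitter T5: 0.1176 × 0.04 = 0.004704
  Transmitter T2: 0.1864 × 0.2 = 0.03728
  Transmitter T6: 0.0968 × 0.12 = 0.011616
  Transmitter T3: 0.0848 × 0.032 = 0.0027136
  Transmitter T4: 0.5144 × 0.25 = 0.1286
Total = 0.1849136.
P(Transmitter T5 | anomaly) = 0.004704/0.1849136 ≈ 0.025
P(Transmitter T2 | anomaly) = 0.03728/0.1849136 ≈ 0.202
P(Transmitter T6 | anomaly) = 0.011616/0.1849136 ≈ 0.063
P(Transmitter T3 | anomaly) = 0.0027136/0.1849136 ≈ 0.015
P(Transmitter T4 | anomaly) = 0.1286/0.1849136 ≈ 0.695
(Check: 0.025+0.202+0.063+0.015+0.695 = 1.000.)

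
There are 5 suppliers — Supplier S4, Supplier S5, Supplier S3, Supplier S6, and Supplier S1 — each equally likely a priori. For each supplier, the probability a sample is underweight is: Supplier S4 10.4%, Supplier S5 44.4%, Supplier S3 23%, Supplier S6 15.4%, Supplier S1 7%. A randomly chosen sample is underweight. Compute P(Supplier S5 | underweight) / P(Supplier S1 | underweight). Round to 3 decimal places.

Since the prior is uniform, the posterior is proportional to the likelihood:
  Supplier S4: 0.104
  Supplier S5: 0.444
  Supplier S3: 0.23
  Supplier S6: 0.154
  Supplier S1: 0.07
Sum = 1.002.
The ratio is 0.444 / 0.07 (the normalizer cancels) = 6.343.

6.343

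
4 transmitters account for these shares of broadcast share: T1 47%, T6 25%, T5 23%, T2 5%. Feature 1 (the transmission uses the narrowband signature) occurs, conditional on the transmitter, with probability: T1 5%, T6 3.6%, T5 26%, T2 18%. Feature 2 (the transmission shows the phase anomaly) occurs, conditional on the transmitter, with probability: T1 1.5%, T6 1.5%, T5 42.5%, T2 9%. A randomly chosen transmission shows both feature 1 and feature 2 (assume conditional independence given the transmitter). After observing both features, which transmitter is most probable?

Unnormalized posteriors (prior × likelihood):
  T1: 0.47 × 0.05 × 0.015 = 0.0003525
  T6: 0.25 × 0.036 × 0.015 = 0.000135
  T5: 0.23 × 0.26 × 0.425 = 0.025415
  T2: 0.05 × 0.18 × 0.09 = 0.00081
Normalizing constant = 0.0267125.
Largest term belongs to T5, so T5 is most probable.

T5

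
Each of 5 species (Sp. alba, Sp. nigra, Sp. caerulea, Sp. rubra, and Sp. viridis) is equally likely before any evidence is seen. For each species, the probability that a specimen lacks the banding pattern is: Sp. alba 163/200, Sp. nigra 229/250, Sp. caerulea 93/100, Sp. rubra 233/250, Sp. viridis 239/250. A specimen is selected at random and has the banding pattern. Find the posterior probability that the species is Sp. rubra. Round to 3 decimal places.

0.151

Taking complements, P(banded | each) = Sp. alba 0.185, Sp. nigra 0.084, Sp. caerulea 0.07, Sp. rubra 0.068, Sp. viridis 0.044.
Since the prior is uniform, the posterior is proportional to the likelihood:
  Sp. alba: 0.185
  Sp. nigra: 0.084
  Sp. caerulea: 0.07
  Sp. rubra: 0.068
  Sp. viridis: 0.044
Normalizing constant = 0.451.
P(Sp. rubra | evidence) = 0.068 / 0.451 ≈ 0.151.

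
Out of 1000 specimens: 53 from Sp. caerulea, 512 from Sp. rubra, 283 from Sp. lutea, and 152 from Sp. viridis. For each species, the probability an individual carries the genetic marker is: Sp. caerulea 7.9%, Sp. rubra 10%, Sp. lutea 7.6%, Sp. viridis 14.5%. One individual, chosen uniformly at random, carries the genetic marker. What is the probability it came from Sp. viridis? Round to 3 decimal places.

Unnormalized posteriors (prior × likelihood):
  Sp. caerulea: 0.053 × 0.079 = 0.004187
  Sp. rubra: 0.512 × 0.1 = 0.0512
  Sp. lutea: 0.283 × 0.076 = 0.021508
  Sp. viridis: 0.152 × 0.145 = 0.02204
Total = 0.098935.
P(Sp. viridis | evidence) = 0.02204 / 0.098935 ≈ 0.223.

0.223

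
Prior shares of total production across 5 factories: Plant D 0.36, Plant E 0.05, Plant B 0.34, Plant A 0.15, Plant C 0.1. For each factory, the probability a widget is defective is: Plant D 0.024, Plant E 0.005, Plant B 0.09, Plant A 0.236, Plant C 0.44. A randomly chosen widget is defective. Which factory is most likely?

Compute prior × likelihood for every hypothesis:
  Plant D: 0.36 × 0.024 = 0.00864
  Plant E: 0.05 × 0.005 = 0.00025
  Plant B: 0.34 × 0.09 = 0.0306
  Plant A: 0.15 × 0.236 = 0.0354
  Plant C: 0.1 × 0.44 = 0.044
Sum = 0.11889.
Largest term belongs to Plant C, so Plant C is most probable.

Plant C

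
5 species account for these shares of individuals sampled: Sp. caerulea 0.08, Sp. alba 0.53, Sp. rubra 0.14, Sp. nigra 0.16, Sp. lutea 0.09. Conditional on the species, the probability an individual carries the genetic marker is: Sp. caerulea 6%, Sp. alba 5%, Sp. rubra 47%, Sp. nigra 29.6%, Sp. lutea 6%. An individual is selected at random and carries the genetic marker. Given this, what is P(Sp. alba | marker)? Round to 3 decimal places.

0.177

Unnormalized posteriors (prior × likelihood):
  Sp. caerulea: 0.08 × 0.06 = 0.0048
  Sp. alba: 0.53 × 0.05 = 0.0265
  Sp. rubra: 0.14 × 0.47 = 0.0658
  Sp. nigra: 0.16 × 0.296 = 0.04736
  Sp. lutea: 0.09 × 0.06 = 0.0054
Normalizing constant = 0.14986.
P(Sp. alba | evidence) = 0.0265 / 0.14986 ≈ 0.177.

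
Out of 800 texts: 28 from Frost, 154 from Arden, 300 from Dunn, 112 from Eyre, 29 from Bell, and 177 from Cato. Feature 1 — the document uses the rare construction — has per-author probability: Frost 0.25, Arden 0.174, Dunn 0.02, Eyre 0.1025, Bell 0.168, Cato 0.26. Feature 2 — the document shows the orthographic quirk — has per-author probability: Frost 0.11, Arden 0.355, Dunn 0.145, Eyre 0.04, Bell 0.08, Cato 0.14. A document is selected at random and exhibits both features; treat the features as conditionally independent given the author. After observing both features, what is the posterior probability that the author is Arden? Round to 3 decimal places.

0.516

By Bayes' rule, posterior ∝ prior × likelihood:
  Frost: 0.035 × 0.25 × 0.11 = 0.0009625
  Arden: 0.1925 × 0.174 × 0.355 = 0.011890725
  Dunn: 0.375 × 0.02 × 0.145 = 0.0010875
  Eyre: 0.14 × 0.1025 × 0.04 = 0.000574
  Bell: 0.03625 × 0.168 × 0.08 = 0.0004872
  Cato: 0.22125 × 0.26 × 0.14 = 0.0080535
Normalizing constant = 0.023055425.
P(Arden | evidence) = 0.011890725 / 0.023055425 ≈ 0.516.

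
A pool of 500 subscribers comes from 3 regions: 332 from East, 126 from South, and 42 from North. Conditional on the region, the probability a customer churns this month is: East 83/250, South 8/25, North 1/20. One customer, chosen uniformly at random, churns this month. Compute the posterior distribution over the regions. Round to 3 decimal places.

Compute prior × likelihood for every hypothesis:
  East: 0.664 × 0.332 = 0.220448
  South: 0.252 × 0.32 = 0.08064
  North: 0.084 × 0.05 = 0.0042
Sum = 0.305288.
P(East | churn) = 0.220448/0.305288 ≈ 0.722
P(South | churn) = 0.08064/0.305288 ≈ 0.264
P(North | churn) = 0.0042/0.305288 ≈ 0.014

East 0.722, South 0.264, North 0.014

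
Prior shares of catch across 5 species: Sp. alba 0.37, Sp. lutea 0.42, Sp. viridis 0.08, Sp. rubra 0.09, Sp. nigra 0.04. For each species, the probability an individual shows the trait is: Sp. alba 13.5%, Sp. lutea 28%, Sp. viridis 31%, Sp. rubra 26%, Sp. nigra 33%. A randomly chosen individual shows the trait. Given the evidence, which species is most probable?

Sp. lutea

Prior × likelihood for each hypothesis:
  Sp. alba: 0.37 × 0.135 = 0.04995
  Sp. lutea: 0.42 × 0.28 = 0.1176
  Sp. viridis: 0.08 × 0.31 = 0.0248
  Sp. rubra: 0.09 × 0.26 = 0.0234
  Sp. nigra: 0.04 × 0.33 = 0.0132
Normalizing constant = 0.22895.
Largest term belongs to Sp. lutea, so Sp. lutea is most probable.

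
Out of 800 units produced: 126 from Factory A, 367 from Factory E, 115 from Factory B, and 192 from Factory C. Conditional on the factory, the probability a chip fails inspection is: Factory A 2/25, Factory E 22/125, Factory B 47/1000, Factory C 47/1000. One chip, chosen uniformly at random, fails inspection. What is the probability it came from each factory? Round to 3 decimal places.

Factory A 0.113, Factory E 0.725, Factory B 0.061, Factory C 0.101

Unnormalized posteriors (prior × likelihood):
  Factory A: 0.1575 × 0.08 = 0.0126
  Factory E: 0.45875 × 0.176 = 0.08074
  Factory B: 0.14375 × 0.047 = 0.00675625
  Factory C: 0.24 × 0.047 = 0.01128
Total = 0.11137625.
P(Factory A | nonconforming) = 0.0126/0.11137625 ≈ 0.113
P(Factory E | nonconforming) = 0.08074/0.11137625 ≈ 0.725
P(Factory B | nonconforming) = 0.00675625/0.11137625 ≈ 0.061
P(Factory C | nonconforming) = 0.01128/0.11137625 ≈ 0.101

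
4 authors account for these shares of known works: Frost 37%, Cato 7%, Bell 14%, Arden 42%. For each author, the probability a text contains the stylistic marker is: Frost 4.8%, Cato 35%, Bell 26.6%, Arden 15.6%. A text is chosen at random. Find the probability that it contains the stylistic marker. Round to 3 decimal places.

By Bayes' rule, posterior ∝ prior × likelihood:
  Frost: 0.37 × 0.048 = 0.01776
  Cato: 0.07 × 0.35 = 0.0245
  Bell: 0.14 × 0.266 = 0.03724
  Arden: 0.42 × 0.156 = 0.06552
P(marker) = 0.01776 + 0.0245 + 0.03724 + 0.06552 = 0.14502 → 0.145.

0.145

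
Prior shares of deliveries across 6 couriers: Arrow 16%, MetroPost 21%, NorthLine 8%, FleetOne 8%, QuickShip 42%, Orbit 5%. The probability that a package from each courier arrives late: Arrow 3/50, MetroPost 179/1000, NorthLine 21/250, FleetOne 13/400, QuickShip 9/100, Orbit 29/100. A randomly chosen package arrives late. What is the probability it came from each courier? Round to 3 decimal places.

Arrow 0.088, MetroPost 0.345, NorthLine 0.062, FleetOne 0.024, QuickShip 0.347, Orbit 0.133

Prior × likelihood for each hypothesis:
  Arrow: 0.16 × 0.06 = 0.0096
  MetroPost: 0.21 × 0.179 = 0.03759
  NorthLine: 0.08 × 0.084 = 0.00672
  FleetOne: 0.08 × 0.0325 = 0.0026
  QuickShip: 0.42 × 0.09 = 0.0378
  Orbit: 0.05 × 0.29 = 0.0145
Normalizing constant = 0.10881.
P(Arrow | late) = 0.0096/0.10881 ≈ 0.088
P(MetroPost | late) = 0.03759/0.10881 ≈ 0.345
P(NorthLine | late) = 0.00672/0.10881 ≈ 0.062
P(FleetOne | late) = 0.0026/0.10881 ≈ 0.024
P(QuickShip | late) = 0.0378/0.10881 ≈ 0.347
P(Orbit | late) = 0.0145/0.10881 ≈ 0.133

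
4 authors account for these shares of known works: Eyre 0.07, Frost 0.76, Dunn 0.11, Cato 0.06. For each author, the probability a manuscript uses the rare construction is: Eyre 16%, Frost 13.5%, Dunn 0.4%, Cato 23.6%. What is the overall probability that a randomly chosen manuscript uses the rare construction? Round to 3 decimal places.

0.128

Unnormalized posteriors (prior × likelihood):
  Eyre: 0.07 × 0.16 = 0.0112
  Frost: 0.76 × 0.135 = 0.1026
  Dunn: 0.11 × 0.004 = 0.00044
  Cato: 0.06 × 0.236 = 0.01416
P(rare-form) = 0.0112 + 0.1026 + 0.00044 + 0.01416 = 0.1284 → 0.128.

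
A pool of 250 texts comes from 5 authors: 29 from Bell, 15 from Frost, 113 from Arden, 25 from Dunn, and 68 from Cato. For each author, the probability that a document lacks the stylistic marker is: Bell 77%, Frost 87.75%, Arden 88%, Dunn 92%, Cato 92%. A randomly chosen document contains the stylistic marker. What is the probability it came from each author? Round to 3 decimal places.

Bell 0.226, Frost 0.062, Arden 0.460, Dunn 0.068, Cato 0.184

Taking complements, P(marker | each) = Bell 0.23, Frost 0.1225, Arden 0.12, Dunn 0.08, Cato 0.08.
Compute prior × likelihood for every hypothesis:
  Bell: 0.116 × 0.23 = 0.02668
  Frost: 0.06 × 0.1225 = 0.00735
  Arden: 0.452 × 0.12 = 0.05424
  Dunn: 0.1 × 0.08 = 0.008
  Cato: 0.272 × 0.08 = 0.02176
Sum = 0.11803.
P(Bell | marker) = 0.02668/0.11803 ≈ 0.226
P(Frost | marker) = 0.00735/0.11803 ≈ 0.062
P(Arden | marker) = 0.05424/0.11803 ≈ 0.460
P(Dunn | marker) = 0.008/0.11803 ≈ 0.068
P(Cato | marker) = 0.02176/0.11803 ≈ 0.184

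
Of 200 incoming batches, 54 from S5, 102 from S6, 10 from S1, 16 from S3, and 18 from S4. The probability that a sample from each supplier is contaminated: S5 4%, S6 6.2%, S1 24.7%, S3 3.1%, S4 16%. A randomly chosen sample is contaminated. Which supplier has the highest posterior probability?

S6

Compute prior × likelihood for every hypothesis:
  S5: 0.27 × 0.04 = 0.0108
  S6: 0.51 × 0.062 = 0.03162
  S1: 0.05 × 0.247 = 0.01235
  S3: 0.08 × 0.031 = 0.00248
  S4: 0.09 × 0.16 = 0.0144
Sum = 0.07165.
Largest term belongs to S6, so S6 is most probable.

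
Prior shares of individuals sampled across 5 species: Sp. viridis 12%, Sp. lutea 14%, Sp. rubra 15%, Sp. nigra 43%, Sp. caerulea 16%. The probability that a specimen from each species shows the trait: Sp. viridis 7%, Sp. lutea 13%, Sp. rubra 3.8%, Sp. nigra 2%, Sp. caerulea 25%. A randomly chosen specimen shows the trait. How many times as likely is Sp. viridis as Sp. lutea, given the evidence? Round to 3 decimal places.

Unnormalized posteriors (prior × likelihood):
  Sp. viridis: 0.12 × 0.07 = 0.0084
  Sp. lutea: 0.14 × 0.13 = 0.0182
  Sp. rubra: 0.15 × 0.038 = 0.0057
  Sp. nigra: 0.43 × 0.02 = 0.0086
  Sp. caerulea: 0.16 × 0.25 = 0.04
Sum = 0.0809.
The ratio is 0.0084 / 0.0182 (the normalizer cancels) = 0.462.

0.462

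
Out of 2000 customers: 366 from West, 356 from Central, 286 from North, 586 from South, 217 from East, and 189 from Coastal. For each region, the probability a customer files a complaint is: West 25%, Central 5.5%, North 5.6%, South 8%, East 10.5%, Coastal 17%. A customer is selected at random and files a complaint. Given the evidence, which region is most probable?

By Bayes' rule, posterior ∝ prior × likelihood:
  West: 0.183 × 0.25 = 0.04575
  Central: 0.178 × 0.055 = 0.00979
  North: 0.143 × 0.056 = 0.008008
  South: 0.293 × 0.08 = 0.02344
  East: 0.1085 × 0.105 = 0.0113925
  Coastal: 0.0945 × 0.17 = 0.016065
Normalizing constant = 0.1144455.
Largest term belongs to West, so West is most probable.

West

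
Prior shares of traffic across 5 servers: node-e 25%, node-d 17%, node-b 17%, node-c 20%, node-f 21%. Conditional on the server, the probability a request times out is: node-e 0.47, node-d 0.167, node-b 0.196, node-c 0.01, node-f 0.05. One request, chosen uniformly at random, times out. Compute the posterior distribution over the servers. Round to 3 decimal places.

node-e 0.613, node-d 0.148, node-b 0.174, node-c 0.010, node-f 0.055

Compute prior × likelihood for every hypothesis:
  node-e: 0.25 × 0.47 = 0.1175
  node-d: 0.17 × 0.167 = 0.02839
  node-b: 0.17 × 0.196 = 0.03332
  node-c: 0.2 × 0.01 = 0.002
  node-f: 0.21 × 0.05 = 0.0105
Sum = 0.19171.
P(node-e | timeout) = 0.1175/0.19171 ≈ 0.613
P(node-d | timeout) = 0.02839/0.19171 ≈ 0.148
P(node-b | timeout) = 0.03332/0.19171 ≈ 0.174
P(node-c | timeout) = 0.002/0.19171 ≈ 0.010
P(node-f | timeout) = 0.0105/0.19171 ≈ 0.055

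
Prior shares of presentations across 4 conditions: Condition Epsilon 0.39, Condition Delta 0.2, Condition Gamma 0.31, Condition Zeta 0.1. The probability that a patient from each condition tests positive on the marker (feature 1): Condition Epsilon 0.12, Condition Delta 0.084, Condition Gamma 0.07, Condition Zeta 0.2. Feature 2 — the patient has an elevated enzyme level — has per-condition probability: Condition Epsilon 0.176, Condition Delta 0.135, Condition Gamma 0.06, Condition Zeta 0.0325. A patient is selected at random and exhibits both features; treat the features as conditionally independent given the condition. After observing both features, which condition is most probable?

Prior × likelihood for each hypothesis:
  Condition Epsilon: 0.39 × 0.12 × 0.176 = 0.0082368
  Condition Delta: 0.2 × 0.084 × 0.135 = 0.002268
  Condition Gamma: 0.31 × 0.07 × 0.06 = 0.001302
  Condition Zeta: 0.1 × 0.2 × 0.0325 = 0.00065
Normalizing constant = 0.0124568.
Largest term belongs to Condition Epsilon, so Condition Epsilon is most probable.

Condition Epsilon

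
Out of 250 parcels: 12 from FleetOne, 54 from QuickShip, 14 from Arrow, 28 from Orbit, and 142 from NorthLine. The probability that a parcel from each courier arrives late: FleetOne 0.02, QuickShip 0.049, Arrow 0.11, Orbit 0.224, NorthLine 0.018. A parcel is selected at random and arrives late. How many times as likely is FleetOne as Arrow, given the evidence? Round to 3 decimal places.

Prior × likelihood for each hypothesis:
  FleetOne: 0.048 × 0.02 = 0.00096
  QuickShip: 0.216 × 0.049 = 0.010584
  Arrow: 0.056 × 0.11 = 0.00616
  Orbit: 0.112 × 0.224 = 0.025088
  NorthLine: 0.568 × 0.018 = 0.010224
Normalizing constant = 0.053016.
The ratio is 0.00096 / 0.00616 (the normalizer cancels) = 0.156.

0.156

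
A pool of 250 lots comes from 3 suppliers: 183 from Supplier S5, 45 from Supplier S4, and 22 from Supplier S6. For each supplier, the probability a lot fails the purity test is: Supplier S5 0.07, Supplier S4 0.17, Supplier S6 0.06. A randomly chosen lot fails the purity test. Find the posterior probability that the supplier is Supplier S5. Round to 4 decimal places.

0.5882

By Bayes' rule, posterior ∝ prior × likelihood:
  Supplier S5: 0.732 × 0.07 = 0.05124
  Supplier S4: 0.18 × 0.17 = 0.0306
  Supplier S6: 0.088 × 0.06 = 0.00528
Sum = 0.08712.
P(Supplier S5 | evidence) = 0.05124 / 0.08712 ≈ 0.5882.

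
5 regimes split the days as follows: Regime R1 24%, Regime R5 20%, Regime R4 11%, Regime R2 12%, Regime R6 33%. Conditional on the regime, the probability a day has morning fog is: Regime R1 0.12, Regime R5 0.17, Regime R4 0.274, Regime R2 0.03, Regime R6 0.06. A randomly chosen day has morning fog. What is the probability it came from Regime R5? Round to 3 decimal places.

0.292

Prior × likelihood for each hypothesis:
  Regime R1: 0.24 × 0.12 = 0.0288
  Regime R5: 0.2 × 0.17 = 0.034
  Regime R4: 0.11 × 0.274 = 0.03014
  Regime R2: 0.12 × 0.03 = 0.0036
  Regime R6: 0.33 × 0.06 = 0.0198
Total = 0.11634.
P(Regime R5 | evidence) = 0.034 / 0.11634 ≈ 0.292.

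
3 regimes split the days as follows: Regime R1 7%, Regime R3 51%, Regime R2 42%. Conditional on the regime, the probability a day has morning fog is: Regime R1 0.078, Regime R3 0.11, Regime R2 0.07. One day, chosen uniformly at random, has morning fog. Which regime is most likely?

Regime R3

Unnormalized posteriors (prior × likelihood):
  Regime R1: 0.07 × 0.078 = 0.00546
  Regime R3: 0.51 × 0.11 = 0.0561
  Regime R2: 0.42 × 0.07 = 0.0294
Sum = 0.09096.
Largest term belongs to Regime R3, so Regime R3 is most probable.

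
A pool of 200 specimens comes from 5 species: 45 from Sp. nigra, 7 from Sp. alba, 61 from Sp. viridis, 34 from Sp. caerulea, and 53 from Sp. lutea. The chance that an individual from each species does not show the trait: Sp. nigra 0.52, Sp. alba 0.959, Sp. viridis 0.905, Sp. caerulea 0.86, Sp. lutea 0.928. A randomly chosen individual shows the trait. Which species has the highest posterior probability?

Sp. nigra

Taking complements, P(trait | each) = Sp. nigra 0.48, Sp. alba 0.041, Sp. viridis 0.095, Sp. caerulea 0.14, Sp. lutea 0.072.
Compute prior × likelihood for every hypothesis:
  Sp. nigra: 0.225 × 0.48 = 0.108
  Sp. alba: 0.035 × 0.041 = 0.001435
  Sp. viridis: 0.305 × 0.095 = 0.028975
  Sp. caerulea: 0.17 × 0.14 = 0.0238
  Sp. lutea: 0.265 × 0.072 = 0.01908
Total = 0.18129.
Largest term belongs to Sp. nigra, so Sp. nigra is most probable.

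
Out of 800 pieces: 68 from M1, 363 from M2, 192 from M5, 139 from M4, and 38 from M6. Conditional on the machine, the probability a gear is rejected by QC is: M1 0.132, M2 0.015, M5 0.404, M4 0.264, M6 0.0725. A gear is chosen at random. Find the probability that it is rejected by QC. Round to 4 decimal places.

Compute prior × likelihood for every hypothesis:
  M1: 0.085 × 0.132 = 0.01122
  M2: 0.45375 × 0.015 = 0.00680625
  M5: 0.24 × 0.404 = 0.09696
  M4: 0.17375 × 0.264 = 0.04587
  M6: 0.0475 × 0.0725 = 0.00344375
P(rejected) = 0.01122 + 0.00680625 + 0.09696 + 0.04587 + 0.00344375 = 0.1643 → 0.1643.

0.1643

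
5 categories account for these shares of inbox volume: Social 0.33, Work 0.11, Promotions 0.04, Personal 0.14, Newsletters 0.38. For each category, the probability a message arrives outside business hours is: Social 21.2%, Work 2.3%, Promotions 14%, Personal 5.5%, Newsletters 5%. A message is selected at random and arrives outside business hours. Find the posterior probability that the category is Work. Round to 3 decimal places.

Unnormalized posteriors (prior × likelihood):
  Social: 0.33 × 0.212 = 0.06996
  Work: 0.11 × 0.023 = 0.00253
  Promotions: 0.04 × 0.14 = 0.0056
  Personal: 0.14 × 0.055 = 0.0077
  Newsletters: 0.38 × 0.05 = 0.019
Total = 0.10479.
P(Work | evidence) = 0.00253 / 0.10479 ≈ 0.024.

0.024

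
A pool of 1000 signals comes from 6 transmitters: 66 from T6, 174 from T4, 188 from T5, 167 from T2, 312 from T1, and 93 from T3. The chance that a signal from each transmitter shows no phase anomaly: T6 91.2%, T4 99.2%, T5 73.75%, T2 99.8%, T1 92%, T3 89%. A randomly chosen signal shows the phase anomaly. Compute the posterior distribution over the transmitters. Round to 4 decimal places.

T6 0.0631, T4 0.0151, T5 0.5360, T2 0.0036, T1 0.2711, T3 0.1111

Taking complements, P(anomaly | each) = T6 0.088, T4 0.008, T5 0.2625, T2 0.002, T1 0.08, T3 0.11.
Unnormalized posteriors (prior × likelihood):
  T6: 0.066 × 0.088 = 0.005808
  T4: 0.174 × 0.008 = 0.001392
  T5: 0.188 × 0.2625 = 0.04935
  T2: 0.167 × 0.002 = 0.000334
  T1: 0.312 × 0.08 = 0.02496
  T3: 0.093 × 0.11 = 0.01023
Total = 0.092074.
P(T6 | anomaly) = 0.005808/0.092074 ≈ 0.0631
P(T4 | anomaly) = 0.001392/0.092074 ≈ 0.0151
P(T5 | anomaly) = 0.04935/0.092074 ≈ 0.5360
P(T2 | anomaly) = 0.000334/0.092074 ≈ 0.0036
P(T1 | anomaly) = 0.02496/0.092074 ≈ 0.2711
P(T3 | anomaly) = 0.01023/0.092074 ≈ 0.1111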